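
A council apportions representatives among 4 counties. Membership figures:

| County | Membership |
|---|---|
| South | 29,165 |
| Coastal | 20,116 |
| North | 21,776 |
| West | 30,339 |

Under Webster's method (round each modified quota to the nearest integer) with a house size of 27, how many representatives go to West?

Standard divisor 101396/27 ≈ 3755.407; standard quotas: South 7.766, Coastal 5.357, North 5.799, West 8.079.
Rounding to the nearest integer gives South 8, Coastal 5, North 6, West 8 — total 27, matching the house size, so no adjustment is needed.
West receives 8.

8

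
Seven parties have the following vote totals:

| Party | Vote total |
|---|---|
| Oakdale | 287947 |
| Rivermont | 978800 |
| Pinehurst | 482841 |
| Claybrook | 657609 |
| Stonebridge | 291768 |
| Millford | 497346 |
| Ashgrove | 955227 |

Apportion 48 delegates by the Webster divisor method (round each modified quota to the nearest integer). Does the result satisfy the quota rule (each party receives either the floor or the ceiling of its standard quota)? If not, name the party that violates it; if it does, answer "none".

Standard quotas: Oakdale 3.329, Rivermont 11.317, Pinehurst 5.583, Claybrook 7.603, Stonebridge 3.373, Millford 5.750, Ashgrove 11.044.
Webster allocation: Oakdale 3, Rivermont 11, Pinehurst 6, Claybrook 8, Stonebridge 3, Millford 6, Ashgrove 11.
Every allocation lies between the lower and upper quota.

none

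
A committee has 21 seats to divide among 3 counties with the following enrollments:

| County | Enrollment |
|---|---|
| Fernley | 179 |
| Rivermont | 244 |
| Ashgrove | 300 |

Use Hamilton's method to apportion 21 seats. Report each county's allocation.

The standard divisor is 723/21 ≈ 34.429.
Standard quotas: Fernley 5.199, Rivermont 7.087, Ashgrove 8.714.
Lower quotas: Fernley 5, Rivermont 7, Ashgrove 8 (sum 20, leaving 1 seat).
Remainders in descending order: Ashgrove 0.714, Fernley 0.199, Rivermont 0.087.
The surplus seat goes to Ashgrove.

Fernley 5, Rivermont 7, Ashgrove 9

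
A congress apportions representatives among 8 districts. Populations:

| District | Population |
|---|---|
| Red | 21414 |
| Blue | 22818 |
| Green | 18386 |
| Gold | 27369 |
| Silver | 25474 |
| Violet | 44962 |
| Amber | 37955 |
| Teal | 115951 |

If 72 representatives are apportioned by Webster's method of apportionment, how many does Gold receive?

6

Standard divisor 314329/72 ≈ 4365.681; standard quotas: Red 4.905, Blue 5.227, Green 4.211, Gold 6.269, Silver 5.835, Violet 10.299, Amber 8.694, Teal 26.560.
Rounding to the nearest integer gives Red 5, Blue 5, Green 4, Gold 6, Silver 6, Violet 10, Amber 9, Teal 27 — total 72, matching the house size, so no adjustment is needed.
Gold receives 6.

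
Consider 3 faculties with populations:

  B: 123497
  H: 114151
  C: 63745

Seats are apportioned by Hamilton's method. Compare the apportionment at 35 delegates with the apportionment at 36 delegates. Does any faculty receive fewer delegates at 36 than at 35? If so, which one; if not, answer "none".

C

At 35 seats: B 14, H 13, C 8.
At 36 seats: B 15, H 14, C 7.
C drops from 8 to 7.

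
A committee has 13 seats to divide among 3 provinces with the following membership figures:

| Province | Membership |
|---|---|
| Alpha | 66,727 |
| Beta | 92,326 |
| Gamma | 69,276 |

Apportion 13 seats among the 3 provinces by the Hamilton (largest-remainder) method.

Alpha 4, Beta 5, Gamma 4

Total 228329; standard divisor 228329/13 ≈ 17563.769.
Standard quotas: Alpha 3.7991, Beta 5.2566, Gamma 3.9443.
Lower quotas: Alpha 3, Beta 5, Gamma 3 (sum 11, leaving 2 seats).
Remainders in descending order: Gamma 0.9443, Alpha 0.7991, Beta 0.2566.
Largest remainders: Gamma, Alpha receive the extra seats.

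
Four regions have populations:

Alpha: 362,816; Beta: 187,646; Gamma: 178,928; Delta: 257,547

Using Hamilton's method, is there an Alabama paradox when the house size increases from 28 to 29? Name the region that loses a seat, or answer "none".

Beta

At 28 seats: Alpha 10, Beta 6, Gamma 5, Delta 7.
At 29 seats: Alpha 11, Beta 5, Gamma 5, Delta 8.
Beta drops from 6 to 5.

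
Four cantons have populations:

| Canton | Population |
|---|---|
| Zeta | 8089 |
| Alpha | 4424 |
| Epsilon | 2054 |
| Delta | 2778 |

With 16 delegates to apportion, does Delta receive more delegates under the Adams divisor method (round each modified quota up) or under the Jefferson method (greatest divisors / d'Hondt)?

Adams: Zeta 7, Alpha 4, Epsilon 2, Delta 3.
Jefferson: Zeta 8, Alpha 4, Epsilon 2, Delta 2.
Delta gets 3 under Adams and 2 under Jefferson.

Adams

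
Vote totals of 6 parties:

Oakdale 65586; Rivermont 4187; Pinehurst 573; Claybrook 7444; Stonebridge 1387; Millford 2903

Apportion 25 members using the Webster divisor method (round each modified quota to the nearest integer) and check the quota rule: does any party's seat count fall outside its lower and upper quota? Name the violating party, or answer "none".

Oakdale

Standard quotas: Oakdale 19.976, Rivermont 1.275, Pinehurst 0.175, Claybrook 2.267, Stonebridge 0.422, Millford 0.884.
Webster allocation: Oakdale 21, Rivermont 1, Pinehurst 0, Claybrook 2, Stonebridge 0, Millford 1.
Oakdale has quota 19.976 (lower 19, upper 20) but receives 21 — outside the quota interval.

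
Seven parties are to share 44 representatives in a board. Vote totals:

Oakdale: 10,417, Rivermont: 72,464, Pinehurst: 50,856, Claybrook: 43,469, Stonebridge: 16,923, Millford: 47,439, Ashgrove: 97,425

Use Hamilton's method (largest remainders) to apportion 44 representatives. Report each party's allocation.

Standard divisor: 338993 ÷ 44 ≈ 7704.386.
Standard quotas: Oakdale 1.3521, Rivermont 9.4056, Pinehurst 6.6009, Claybrook 5.6421, Stonebridge 2.1965, Millford 6.1574, Ashgrove 12.6454.
Lower quotas: Oakdale 1, Rivermont 9, Pinehurst 6, Claybrook 5, Stonebridge 2, Millford 6, Ashgrove 12 (sum 41, leaving 3 seats).
Remainders in descending order: Ashgrove 0.6454, Claybrook 0.6421, Pinehurst 0.6009, Rivermont 0.4056, Oakdale 0.3521, Stonebridge 0.1965, Millford 0.1574.
Largest remainders: Ashgrove, Claybrook, Pinehurst receive the extra seats.

Oakdale 1; Rivermont 9; Pinehurst 7; Claybrook 6; Stonebridge 2; Millford 6; Ashgrove 13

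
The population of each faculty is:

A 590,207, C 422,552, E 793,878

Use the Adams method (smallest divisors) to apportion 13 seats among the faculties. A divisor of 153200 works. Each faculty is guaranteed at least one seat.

With modified divisor 153200: modified quotas A 3.853, C 2.758, E 5.182.
Rounding up: A 4, C 3, E 6 (total 13).

A 4; C 3; E 6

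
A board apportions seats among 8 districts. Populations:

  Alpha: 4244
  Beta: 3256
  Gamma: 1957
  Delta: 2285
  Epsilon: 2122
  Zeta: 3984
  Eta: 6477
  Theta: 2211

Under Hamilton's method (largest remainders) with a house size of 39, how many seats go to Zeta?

6

Standard divisor: 26536 ÷ 39 ≈ 680.41.
Standard quotas: Alpha 6.2374, Beta 4.7853, Gamma 2.8762, Delta 3.3583, Epsilon 3.1187, Zeta 5.8553, Eta 9.5193, Theta 3.2495.
Lower quotas: Alpha 6, Beta 4, Gamma 2, Delta 3, Epsilon 3, Zeta 5, Eta 9, Theta 3 (sum 35, leaving 4 seats).
Remainders in descending order: Gamma 0.8762, Zeta 0.8553, Beta 0.7853, Eta 0.5193, Delta 0.3583, Theta 0.2495, Alpha 0.2374, Epsilon 0.1187.
The surplus seats go to Gamma, Zeta, Beta, Eta.
Zeta receives 6.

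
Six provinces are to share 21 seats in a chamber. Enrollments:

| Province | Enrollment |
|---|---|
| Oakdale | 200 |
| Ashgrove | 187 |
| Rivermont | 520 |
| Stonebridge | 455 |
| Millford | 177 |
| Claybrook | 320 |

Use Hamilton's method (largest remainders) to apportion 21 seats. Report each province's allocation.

Oakdale=2; Ashgrove=2; Rivermont=6; Stonebridge=5; Millford=2; Claybrook=4

Total 1859; standard divisor 1859/21 ≈ 88.524.
Standard quotas: Oakdale 2.259, Ashgrove 2.112, Rivermont 5.874, Stonebridge 5.140, Millford 1.999, Claybrook 3.615.
Lower quotas: Oakdale 2, Ashgrove 2, Rivermont 5, Stonebridge 5, Millford 1, Claybrook 3 (sum 18, leaving 3 seats).
Remainders in descending order: Millford 0.999, Rivermont 0.874, Claybrook 0.615, Oakdale 0.259, Stonebridge 0.140, Ashgrove 0.112.
The surplus seats go to Millford, Rivermont, Claybrook.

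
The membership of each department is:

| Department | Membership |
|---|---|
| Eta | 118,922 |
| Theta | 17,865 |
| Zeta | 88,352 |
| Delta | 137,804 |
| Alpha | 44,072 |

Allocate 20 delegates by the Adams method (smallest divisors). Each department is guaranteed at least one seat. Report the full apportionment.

Eta 6; Theta 1; Zeta 4; Delta 7; Alpha 2

Standard divisor 407015/20 ≈ 20350.75; standard quotas: Eta 5.844, Theta 0.878, Zeta 4.341, Delta 6.771, Alpha 2.166.
Rounding up gives 6, 1, 5, 7, 3 = 22 seats, so the divisor must be adjusted.
With modified divisor 22500: modified quotas Eta 5.285, Theta 0.794, Zeta 3.927, Delta 6.125, Alpha 1.959.
Rounding up: Eta 6, Theta 1, Zeta 4, Delta 7, Alpha 2 (total 20).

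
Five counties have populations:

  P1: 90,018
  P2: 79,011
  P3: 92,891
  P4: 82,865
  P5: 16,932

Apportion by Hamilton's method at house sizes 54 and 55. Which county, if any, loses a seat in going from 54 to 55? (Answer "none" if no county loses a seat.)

At 54 seats: P1 13, P2 12, P3 14, P4 12, P5 3.
At 55 seats: P1 14, P2 12, P3 14, P4 13, P5 2.
P5 drops from 3 to 2.

P5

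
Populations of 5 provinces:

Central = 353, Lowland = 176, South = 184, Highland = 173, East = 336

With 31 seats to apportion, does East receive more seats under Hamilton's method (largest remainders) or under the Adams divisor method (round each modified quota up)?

Hamilton

Hamilton: Central 9, Lowland 4, South 5, Highland 4, East 9.
Adams: Central 9, Lowland 5, South 5, Highland 4, East 8.
East gets 9 under Hamilton and 8 under Adams.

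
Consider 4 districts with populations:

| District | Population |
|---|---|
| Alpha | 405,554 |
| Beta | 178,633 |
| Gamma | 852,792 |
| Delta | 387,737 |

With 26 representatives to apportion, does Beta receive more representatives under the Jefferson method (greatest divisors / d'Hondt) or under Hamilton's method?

Hamilton

Jefferson: Alpha 6, Beta 2, Gamma 13, Delta 5.
Hamilton: Alpha 6, Beta 3, Gamma 12, Delta 5.
Beta gets 2 under Jefferson and 3 under Hamilton.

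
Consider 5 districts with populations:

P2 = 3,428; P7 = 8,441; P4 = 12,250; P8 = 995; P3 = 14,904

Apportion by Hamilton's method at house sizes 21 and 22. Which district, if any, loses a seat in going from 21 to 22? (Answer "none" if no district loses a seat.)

At 21 seats: P2 2, P7 4, P4 6, P8 1, P3 8.
At 22 seats: P2 2, P7 5, P4 7, P8 0, P3 8.
P8 drops from 1 to 0.

P8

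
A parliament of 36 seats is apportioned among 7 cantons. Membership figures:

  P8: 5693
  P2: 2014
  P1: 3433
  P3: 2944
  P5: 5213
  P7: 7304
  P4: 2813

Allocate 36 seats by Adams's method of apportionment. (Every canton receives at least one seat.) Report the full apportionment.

Standard divisor 29414/36 ≈ 817.056; standard quotas: P8 6.968, P2 2.465, P1 4.202, P3 3.603, P5 6.380, P7 8.939, P4 3.443.
Rounding up gives 7, 3, 5, 4, 7, 9, 4 = 39 seats, so the divisor must be adjusted.
With modified divisor 930: modified quotas P8 6.122, P2 2.166, P1 3.691, P3 3.166, P5 5.605, P7 7.854, P4 3.025.
Rounding up: P8 7, P2 3, P1 4, P3 4, P5 6, P7 8, P4 4 (total 36).

P8=7, P2=3, P1=4, P3=4, P5=6, P7=8, P4=4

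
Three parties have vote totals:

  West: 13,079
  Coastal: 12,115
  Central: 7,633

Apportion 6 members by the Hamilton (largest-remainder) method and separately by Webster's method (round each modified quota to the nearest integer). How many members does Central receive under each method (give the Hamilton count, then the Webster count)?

Hamilton: West 2, Coastal 2, Central 2.
Webster: West 3, Coastal 2, Central 1.
Central gets 2 under Hamilton and 1 under Webster.

2 and 1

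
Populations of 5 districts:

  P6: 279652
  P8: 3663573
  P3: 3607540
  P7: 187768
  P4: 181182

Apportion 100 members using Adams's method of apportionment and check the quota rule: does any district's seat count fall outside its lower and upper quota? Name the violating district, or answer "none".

P8

Standard quotas: P6 3.531, P8 46.259, P3 45.551, P7 2.371, P4 2.288.
Adams allocation: P6 4, P8 45, P3 45, P7 3, P4 3.
P8 has quota 46.259 (lower 46, upper 47) but receives 45 — outside the quota interval.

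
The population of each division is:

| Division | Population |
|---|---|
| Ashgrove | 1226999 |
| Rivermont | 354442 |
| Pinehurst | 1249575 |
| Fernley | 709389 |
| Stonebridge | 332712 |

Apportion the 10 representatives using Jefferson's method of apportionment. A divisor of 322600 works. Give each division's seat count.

With modified divisor 322600: modified quotas Ashgrove 3.803, Rivermont 1.099, Pinehurst 3.873, Fernley 2.199, Stonebridge 1.031.
Rounding down: Ashgrove 3, Rivermont 1, Pinehurst 3, Fernley 2, Stonebridge 1 (total 10).

Ashgrove=3; Rivermont=1; Pinehurst=3; Fernley=2; Stonebridge=1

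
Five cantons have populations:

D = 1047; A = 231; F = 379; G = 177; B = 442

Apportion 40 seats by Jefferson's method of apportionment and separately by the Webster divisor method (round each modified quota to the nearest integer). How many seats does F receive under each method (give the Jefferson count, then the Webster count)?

Jefferson: D 19, A 4, F 6, G 3, B 8.
Webster: D 18, A 4, F 7, G 3, B 8.
F gets 6 under Jefferson and 7 under Webster.

6 and 7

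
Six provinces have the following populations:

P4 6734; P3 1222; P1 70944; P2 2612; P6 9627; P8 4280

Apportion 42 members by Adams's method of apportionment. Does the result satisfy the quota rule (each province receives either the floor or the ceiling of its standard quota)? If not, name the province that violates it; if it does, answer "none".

P1

Standard quotas: P4 2.964, P3 0.538, P1 31.227, P2 1.150, P6 4.237, P8 1.884.
Adams allocation: P4 3, P3 1, P1 30, P2 2, P6 4, P8 2.
P1 has quota 31.227 (lower 31, upper 32) but receives 30 — outside the quota interval.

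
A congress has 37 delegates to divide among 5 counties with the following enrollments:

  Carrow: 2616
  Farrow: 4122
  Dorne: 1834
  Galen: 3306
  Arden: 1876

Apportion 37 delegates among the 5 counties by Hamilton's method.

The standard divisor is 13754/37 ≈ 371.73.
Standard quotas: Carrow 7.037, Farrow 11.089, Dorne 4.934, Galen 8.894, Arden 5.047.
Lower quotas: Carrow 7, Farrow 11, Dorne 4, Galen 8, Arden 5 (sum 35, leaving 2 seats).
Remainders in descending order: Dorne 0.934, Galen 0.894, Farrow 0.089, Arden 0.047, Carrow 0.037.
Largest remainders: Dorne, Galen receive the extra seats.

Carrow 7, Farrow 11, Dorne 5, Galen 9, Arden 5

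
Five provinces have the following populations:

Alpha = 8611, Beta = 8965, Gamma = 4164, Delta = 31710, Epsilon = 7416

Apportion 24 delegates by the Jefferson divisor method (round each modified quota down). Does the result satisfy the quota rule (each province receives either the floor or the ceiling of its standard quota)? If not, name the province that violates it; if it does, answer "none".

Standard quotas: Alpha 3.395, Beta 3.535, Gamma 1.642, Delta 12.504, Epsilon 2.924.
Jefferson allocation: Alpha 3, Beta 3, Gamma 1, Delta 14, Epsilon 3.
Delta has quota 12.504 (lower 12, upper 13) but receives 14 — outside the quota interval.

Delta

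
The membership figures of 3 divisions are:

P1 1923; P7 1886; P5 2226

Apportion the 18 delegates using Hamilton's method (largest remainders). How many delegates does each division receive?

The standard divisor is 6035/18 ≈ 335.278.
Standard quotas: P1 5.736, P7 5.625, P5 6.639.
Lower quotas: P1 5, P7 5, P5 6 (sum 16, leaving 2 seats).
Remainders in descending order: P1 0.736, P5 0.639, P7 0.625.
Largest remainders: P1, P5 receive the extra seats.

P1 6, P7 5, P5 7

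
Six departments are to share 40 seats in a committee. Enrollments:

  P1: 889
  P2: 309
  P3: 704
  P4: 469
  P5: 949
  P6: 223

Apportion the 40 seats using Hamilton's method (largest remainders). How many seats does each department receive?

Total 3543; standard divisor 3543/40 ≈ 88.575.
Standard quotas: P1 10.037, P2 3.489, P3 7.948, P4 5.295, P5 10.714, P6 2.518.
Lower quotas: P1 10, P2 3, P3 7, P4 5, P5 10, P6 2 (sum 37, leaving 3 seats).
Remainders in descending order: P3 0.948, P5 0.714, P6 0.518, P2 0.489, P4 0.295, P1 0.037.
The surplus seats go to P3, P5, P6.

P1 10, P2 3, P3 8, P4 5, P5 11, P6 3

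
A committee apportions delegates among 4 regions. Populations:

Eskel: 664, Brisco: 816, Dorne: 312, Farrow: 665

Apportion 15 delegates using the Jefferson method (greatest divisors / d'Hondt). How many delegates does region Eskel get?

Standard divisor 2457/15 ≈ 163.8; standard quotas: Eskel 4.054, Brisco 4.982, Dorne 1.905, Farrow 4.060.
Rounding down gives 4, 4, 1, 4 = 13 seats, so the divisor must be adjusted.
With modified divisor 150: modified quotas Eskel 4.427, Brisco 5.440, Dorne 2.080, Farrow 4.433.
Rounding down: Eskel 4, Brisco 5, Dorne 2, Farrow 4 (total 15).
Eskel receives 4.

4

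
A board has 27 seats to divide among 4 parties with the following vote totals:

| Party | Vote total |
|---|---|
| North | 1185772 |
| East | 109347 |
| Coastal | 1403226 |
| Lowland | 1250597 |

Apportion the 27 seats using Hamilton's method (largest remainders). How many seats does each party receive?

North: 8, East: 1, Coastal: 10, Lowland: 8

Standard divisor: 3948942 ÷ 27 ≈ 146257.111.
Standard quotas: North 8.1074, East 0.7476, Coastal 9.5942, Lowland 8.5507.
Lower quotas: North 8, East 0, Coastal 9, Lowland 8 (sum 25, leaving 2 seats).
Remainders in descending order: East 0.7476, Coastal 0.5942, Lowland 0.5507, North 0.1074.
Largest remainders: East, Coastal receive the extra seats.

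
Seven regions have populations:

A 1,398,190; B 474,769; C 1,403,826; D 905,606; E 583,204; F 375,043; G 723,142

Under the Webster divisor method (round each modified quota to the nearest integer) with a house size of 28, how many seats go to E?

3

Standard divisor 5863780/28 ≈ 209420.714; standard quotas: A 6.676, B 2.267, C 6.703, D 4.324, E 2.785, F 1.791, G 3.453.
Rounding to the nearest integer gives A 7, B 2, C 7, D 4, E 3, F 2, G 3 — total 28, matching the house size, so no adjustment is needed.
E receives 3.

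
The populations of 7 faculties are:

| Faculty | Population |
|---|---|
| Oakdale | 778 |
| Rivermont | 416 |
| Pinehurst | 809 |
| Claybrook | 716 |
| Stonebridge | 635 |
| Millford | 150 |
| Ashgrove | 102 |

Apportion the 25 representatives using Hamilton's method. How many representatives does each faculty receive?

Oakdale=5, Rivermont=3, Pinehurst=6, Claybrook=5, Stonebridge=4, Millford=1, Ashgrove=1

Total 3606; standard divisor 3606/25 ≈ 144.24.
Standard quotas: Oakdale 5.394, Rivermont 2.884, Pinehurst 5.609, Claybrook 4.964, Stonebridge 4.402, Millford 1.040, Ashgrove 0.707.
Lower quotas: Oakdale 5, Rivermont 2, Pinehurst 5, Claybrook 4, Stonebridge 4, Millford 1, Ashgrove 0 (sum 21, leaving 4 seats).
Remainders in descending order: Claybrook 0.964, Rivermont 0.884, Ashgrove 0.707, Pinehurst 0.609, Stonebridge 0.402, Oakdale 0.394, Millford 0.040.
The surplus seats go to Claybrook, Rivermont, Ashgrove, Pinehurst.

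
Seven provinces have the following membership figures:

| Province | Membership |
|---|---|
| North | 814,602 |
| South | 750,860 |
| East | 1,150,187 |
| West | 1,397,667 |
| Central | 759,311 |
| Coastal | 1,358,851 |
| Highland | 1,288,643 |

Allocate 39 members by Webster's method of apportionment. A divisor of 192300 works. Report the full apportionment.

With modified divisor 192300: modified quotas North 4.236, South 3.905, East 5.981, West 7.268, Central 3.949, Coastal 7.066, Highland 6.701.
Rounding to the nearest integer: North 4, South 4, East 6, West 7, Central 4, Coastal 7, Highland 7 (total 39).

North 4; South 4; East 6; West 7; Central 4; Coastal 7; Highland 7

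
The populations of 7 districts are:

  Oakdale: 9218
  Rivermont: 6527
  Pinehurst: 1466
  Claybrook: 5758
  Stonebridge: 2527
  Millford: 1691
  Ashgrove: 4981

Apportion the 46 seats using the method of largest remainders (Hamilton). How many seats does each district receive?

Oakdale: 13, Rivermont: 9, Pinehurst: 2, Claybrook: 8, Stonebridge: 4, Millford: 3, Ashgrove: 7

Total 32168; standard divisor 32168/46 ≈ 699.304.
Standard quotas: Oakdale 13.1817, Rivermont 9.3336, Pinehurst 2.0964, Claybrook 8.2339, Stonebridge 3.6136, Millford 2.4181, Ashgrove 7.1228.
Lower quotas: Oakdale 13, Rivermont 9, Pinehurst 2, Claybrook 8, Stonebridge 3, Millford 2, Ashgrove 7 (sum 44, leaving 2 seats).
Remainders in descending order: Stonebridge 0.6136, Millford 0.4181, Rivermont 0.3336, Claybrook 0.2339, Oakdale 0.1817, Ashgrove 0.1228, Pinehurst 0.0964.
Largest remainders: Stonebridge, Millford receive the extra seats.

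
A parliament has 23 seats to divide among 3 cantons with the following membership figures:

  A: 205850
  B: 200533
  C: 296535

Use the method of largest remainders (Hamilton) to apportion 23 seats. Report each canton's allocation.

Total 702918; standard divisor 702918/23 ≈ 30561.652.
Standard quotas: A 6.7356, B 6.5616, C 9.7028.
Lower quotas: A 6, B 6, C 9 (sum 21, leaving 2 seats).
Remainders in descending order: A 0.7356, C 0.7028, B 0.5616.
The surplus seats go to A, C.

A=7, B=6, C=10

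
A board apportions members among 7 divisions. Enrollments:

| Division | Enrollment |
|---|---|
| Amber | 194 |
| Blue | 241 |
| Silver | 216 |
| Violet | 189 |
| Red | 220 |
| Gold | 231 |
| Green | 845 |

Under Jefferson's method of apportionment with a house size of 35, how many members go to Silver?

3

Standard divisor 2136/35 ≈ 61.029; standard quotas: Amber 3.179, Blue 3.949, Silver 3.539, Violet 3.097, Red 3.605, Gold 3.785, Green 13.846.
Rounding down gives 3, 3, 3, 3, 3, 3, 13 = 31 seats, so the divisor must be adjusted.
With modified divisor 56: modified quotas Amber 3.464, Blue 4.304, Silver 3.857, Violet 3.375, Red 3.929, Gold 4.125, Green 15.089.
Rounding down: Amber 3, Blue 4, Silver 3, Violet 3, Red 3, Gold 4, Green 15 (total 35).
Silver receives 3.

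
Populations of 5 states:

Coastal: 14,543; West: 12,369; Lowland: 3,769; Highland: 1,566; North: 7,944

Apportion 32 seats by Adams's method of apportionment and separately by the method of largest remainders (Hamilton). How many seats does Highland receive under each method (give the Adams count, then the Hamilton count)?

Adams: Coastal 11, West 10, Lowland 3, Highland 2, North 6.
Hamilton: Coastal 12, West 10, Lowland 3, Highland 1, North 6.
Highland gets 2 under Adams and 1 under Hamilton.

2 and 1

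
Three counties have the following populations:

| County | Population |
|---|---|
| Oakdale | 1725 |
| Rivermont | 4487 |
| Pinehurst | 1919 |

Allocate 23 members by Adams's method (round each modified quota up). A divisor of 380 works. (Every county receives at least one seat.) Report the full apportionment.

Oakdale 5; Rivermont 12; Pinehurst 6

With modified divisor 380: modified quotas Oakdale 4.539, Rivermont 11.808, Pinehurst 5.050.
Rounding up: Oakdale 5, Rivermont 12, Pinehurst 6 (total 23).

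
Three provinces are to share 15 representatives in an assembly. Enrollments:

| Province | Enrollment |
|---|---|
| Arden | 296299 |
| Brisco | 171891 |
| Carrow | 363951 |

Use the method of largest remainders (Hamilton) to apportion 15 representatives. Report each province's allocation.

Arden: 5, Brisco: 3, Carrow: 7

Total 832141; standard divisor 832141/15 ≈ 55476.067.
Standard quotas: Arden 5.3410, Brisco 3.0985, Carrow 6.5605.
Lower quotas: Arden 5, Brisco 3, Carrow 6 (sum 14, leaving 1 seat).
Remainders in descending order: Carrow 0.5605, Arden 0.3410, Brisco 0.0985.
Largest remainder: Carrow receives the extra seat.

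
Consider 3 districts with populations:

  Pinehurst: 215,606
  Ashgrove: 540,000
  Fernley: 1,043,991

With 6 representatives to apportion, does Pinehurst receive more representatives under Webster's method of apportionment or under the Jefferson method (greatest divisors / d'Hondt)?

Webster: Pinehurst 1, Ashgrove 2, Fernley 3.
Jefferson: Pinehurst 0, Ashgrove 2, Fernley 4.
Pinehurst gets 1 under Webster and 0 under Jefferson.

Webster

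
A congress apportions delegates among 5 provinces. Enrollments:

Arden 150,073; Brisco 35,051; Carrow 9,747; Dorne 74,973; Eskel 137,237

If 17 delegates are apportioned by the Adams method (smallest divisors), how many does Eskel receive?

5

Standard divisor 407081/17 ≈ 23945.941; standard quotas: Arden 6.267, Brisco 1.464, Carrow 0.407, Dorne 3.131, Eskel 5.731.
Rounding up gives 7, 2, 1, 4, 6 = 20 seats, so the divisor must be adjusted.
With modified divisor 28700: modified quotas Arden 5.229, Brisco 1.221, Carrow 0.340, Dorne 2.612, Eskel 4.782.
Rounding up: Arden 6, Brisco 2, Carrow 1, Dorne 3, Eskel 5 (total 17).
Eskel receives 5.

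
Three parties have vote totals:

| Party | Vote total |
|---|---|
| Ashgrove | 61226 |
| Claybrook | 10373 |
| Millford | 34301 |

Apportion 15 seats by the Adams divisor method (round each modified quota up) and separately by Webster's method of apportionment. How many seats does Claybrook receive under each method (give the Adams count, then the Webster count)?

Adams: Ashgrove 8, Claybrook 2, Millford 5.
Webster: Ashgrove 9, Claybrook 1, Millford 5.
Claybrook gets 2 under Adams and 1 under Webster.

2 and 1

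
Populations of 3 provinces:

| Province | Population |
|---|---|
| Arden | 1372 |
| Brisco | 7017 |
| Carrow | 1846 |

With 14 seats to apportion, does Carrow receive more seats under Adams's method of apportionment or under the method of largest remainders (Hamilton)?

Adams

Adams: Arden 2, Brisco 9, Carrow 3.
Hamilton: Arden 2, Brisco 10, Carrow 2.
Carrow gets 3 under Adams and 2 under Hamilton.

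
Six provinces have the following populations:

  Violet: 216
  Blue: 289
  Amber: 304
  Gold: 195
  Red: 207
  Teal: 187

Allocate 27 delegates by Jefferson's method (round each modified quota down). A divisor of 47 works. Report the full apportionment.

Violet: 4; Blue: 6; Amber: 6; Gold: 4; Red: 4; Teal: 3

With modified divisor 47: modified quotas Violet 4.596, Blue 6.149, Amber 6.468, Gold 4.149, Red 4.404, Teal 3.979.
Rounding down: Violet 4, Blue 6, Amber 6, Gold 4, Red 4, Teal 3 (total 27).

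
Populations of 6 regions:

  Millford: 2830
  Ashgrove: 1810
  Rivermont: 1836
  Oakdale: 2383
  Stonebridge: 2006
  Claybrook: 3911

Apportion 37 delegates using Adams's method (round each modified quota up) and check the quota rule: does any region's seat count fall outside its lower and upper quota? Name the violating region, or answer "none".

none

Standard quotas: Millford 7.086, Ashgrove 4.532, Rivermont 4.597, Oakdale 5.967, Stonebridge 5.023, Claybrook 9.793.
Adams allocation: Millford 7, Ashgrove 5, Rivermont 5, Oakdale 6, Stonebridge 5, Claybrook 9.
Every allocation lies between the lower and upper quota.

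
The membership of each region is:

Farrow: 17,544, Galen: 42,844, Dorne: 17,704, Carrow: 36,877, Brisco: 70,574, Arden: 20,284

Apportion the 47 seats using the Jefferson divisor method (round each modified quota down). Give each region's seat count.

Standard divisor 205827/47 ≈ 4379.298; standard quotas: Farrow 4.006, Galen 9.783, Dorne 4.043, Carrow 8.421, Brisco 16.115, Arden 4.632.
Rounding down gives 4, 9, 4, 8, 16, 4 = 45 seats, so the divisor must be adjusted.
With modified divisor 4120: modified quotas Farrow 4.258, Galen 10.399, Dorne 4.297, Carrow 8.951, Brisco 17.130, Arden 4.923.
Rounding down: Farrow 4, Galen 10, Dorne 4, Carrow 8, Brisco 17, Arden 4 (total 47).

Farrow=4; Galen=10; Dorne=4; Carrow=8; Brisco=17; Arden=4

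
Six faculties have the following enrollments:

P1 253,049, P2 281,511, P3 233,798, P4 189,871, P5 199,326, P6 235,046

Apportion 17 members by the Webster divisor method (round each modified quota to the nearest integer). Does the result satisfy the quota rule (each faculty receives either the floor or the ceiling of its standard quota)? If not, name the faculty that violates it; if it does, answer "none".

none

Standard quotas: P1 3.089, P2 3.437, P3 2.854, P4 2.318, P5 2.433, P6 2.869.
Webster allocation: P1 3, P2 4, P3 3, P4 2, P5 2, P6 3.
Every allocation lies between the lower and upper quota.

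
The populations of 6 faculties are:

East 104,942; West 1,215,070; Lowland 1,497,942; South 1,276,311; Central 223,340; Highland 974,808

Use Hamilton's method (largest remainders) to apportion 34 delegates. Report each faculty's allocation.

East 1; West 8; Lowland 10; South 8; Central 1; Highland 6

The standard divisor is 5292413/34 ≈ 155659.206.
Standard quotas: East 0.6742, West 7.8060, Lowland 9.6232, South 8.1994, Central 1.4348, Highland 6.2625.
Lower quotas: East 0, West 7, Lowland 9, South 8, Central 1, Highland 6 (sum 31, leaving 3 seats).
Remainders in descending order: West 0.8060, East 0.6742, Lowland 0.6232, Central 0.4348, Highland 0.2625, South 0.1994.
The surplus seats go to West, East, Lowland.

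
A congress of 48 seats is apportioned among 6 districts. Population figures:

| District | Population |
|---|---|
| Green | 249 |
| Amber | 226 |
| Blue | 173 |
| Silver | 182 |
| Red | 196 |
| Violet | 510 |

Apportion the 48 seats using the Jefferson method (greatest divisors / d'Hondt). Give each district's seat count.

Standard divisor 1536/48 ≈ 32; standard quotas: Green 7.781, Amber 7.062, Blue 5.406, Silver 5.688, Red 6.125, Violet 15.938.
Rounding down gives 7, 7, 5, 5, 6, 15 = 45 seats, so the divisor must be adjusted.
With modified divisor 30.2: modified quotas Green 8.245, Amber 7.483, Blue 5.728, Silver 6.026, Red 6.490, Violet 16.887.
Rounding down: Green 8, Amber 7, Blue 5, Silver 6, Red 6, Violet 16 (total 48).

Green 8, Amber 7, Blue 5, Silver 6, Red 6, Violet 16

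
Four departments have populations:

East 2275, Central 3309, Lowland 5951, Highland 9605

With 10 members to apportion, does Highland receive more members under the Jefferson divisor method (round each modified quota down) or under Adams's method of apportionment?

Jefferson: East 1, Central 1, Lowland 3, Highland 5.
Adams: East 1, Central 2, Lowland 3, Highland 4.
Highland gets 5 under Jefferson and 4 under Adams.

Jefferson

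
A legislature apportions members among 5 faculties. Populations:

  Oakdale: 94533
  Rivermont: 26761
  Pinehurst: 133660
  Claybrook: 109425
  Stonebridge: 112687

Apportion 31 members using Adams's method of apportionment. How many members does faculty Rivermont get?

2

Standard divisor 477066/31 ≈ 15389.226; standard quotas: Oakdale 6.143, Rivermont 1.739, Pinehurst 8.685, Claybrook 7.110, Stonebridge 7.322.
Rounding up gives 7, 2, 9, 8, 8 = 34 seats, so the divisor must be adjusted.
With modified divisor 16400: modified quotas Oakdale 5.764, Rivermont 1.632, Pinehurst 8.150, Claybrook 6.672, Stonebridge 6.871.
Rounding up: Oakdale 6, Rivermont 2, Pinehurst 9, Claybrook 7, Stonebridge 7 (total 31).
Rivermont receives 2.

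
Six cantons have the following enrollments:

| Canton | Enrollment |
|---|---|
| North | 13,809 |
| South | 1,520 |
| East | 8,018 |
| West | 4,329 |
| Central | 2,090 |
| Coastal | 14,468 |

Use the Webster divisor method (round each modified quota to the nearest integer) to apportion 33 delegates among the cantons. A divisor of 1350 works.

North 10; South 1; East 6; West 3; Central 2; Coastal 11

With modified divisor 1350: modified quotas North 10.229, South 1.126, East 5.939, West 3.207, Central 1.548, Coastal 10.717.
Rounding to the nearest integer: North 10, South 1, East 6, West 3, Central 2, Coastal 11 (total 33).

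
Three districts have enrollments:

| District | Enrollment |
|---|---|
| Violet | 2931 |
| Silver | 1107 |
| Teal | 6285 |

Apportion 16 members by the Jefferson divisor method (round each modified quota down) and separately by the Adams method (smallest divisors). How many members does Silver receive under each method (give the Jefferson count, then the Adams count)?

1 and 2

Jefferson: Violet 5, Silver 1, Teal 10.
Adams: Violet 5, Silver 2, Teal 9.
Silver gets 1 under Jefferson and 2 under Adams.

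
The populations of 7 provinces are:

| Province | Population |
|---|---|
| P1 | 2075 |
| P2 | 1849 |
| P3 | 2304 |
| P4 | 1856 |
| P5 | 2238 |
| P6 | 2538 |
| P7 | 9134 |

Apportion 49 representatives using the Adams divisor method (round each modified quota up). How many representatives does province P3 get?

5

Standard divisor 21994/49 ≈ 448.857; standard quotas: P1 4.623, P2 4.119, P3 5.133, P4 4.135, P5 4.986, P6 5.654, P7 20.349.
Rounding up gives 5, 5, 6, 5, 5, 6, 21 = 53 seats, so the divisor must be adjusted.
With modified divisor 470: modified quotas P1 4.415, P2 3.934, P3 4.902, P4 3.949, P5 4.762, P6 5.400, P7 19.434.
Rounding up: P1 5, P2 4, P3 5, P4 4, P5 5, P6 6, P7 20 (total 49).
P3 receives 5.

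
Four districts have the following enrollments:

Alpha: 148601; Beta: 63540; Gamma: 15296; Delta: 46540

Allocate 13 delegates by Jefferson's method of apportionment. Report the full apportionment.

Standard divisor 273977/13 ≈ 21075.154; standard quotas: Alpha 7.051, Beta 3.015, Gamma 0.726, Delta 2.208.
Rounding down gives 7, 3, 0, 2 = 12 seats, so the divisor must be adjusted.
With modified divisor 17500: modified quotas Alpha 8.491, Beta 3.631, Gamma 0.874, Delta 2.659.
Rounding down: Alpha 8, Beta 3, Gamma 0, Delta 2 (total 13).

Alpha 8, Beta 3, Gamma 0, Delta 2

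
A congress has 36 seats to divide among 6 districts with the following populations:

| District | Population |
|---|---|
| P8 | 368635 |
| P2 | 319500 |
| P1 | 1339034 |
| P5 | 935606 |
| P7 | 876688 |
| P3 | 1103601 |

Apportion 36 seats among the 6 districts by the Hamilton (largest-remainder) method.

Total 4943064; standard divisor 4943064/36 ≈ 137307.333.
Standard quotas: P8 2.6847, P2 2.3269, P1 9.7521, P5 6.8140, P7 6.3849, P3 8.0375.
Lower quotas: P8 2, P2 2, P1 9, P5 6, P7 6, P3 8 (sum 33, leaving 3 seats).
Remainders in descending order: P5 0.8140, P1 0.7521, P8 0.6847, P7 0.3849, P2 0.3269, P3 0.0375.
The surplus seats go to P5, P1, P8.

P8=3, P2=2, P1=10, P5=7, P7=6, P3=8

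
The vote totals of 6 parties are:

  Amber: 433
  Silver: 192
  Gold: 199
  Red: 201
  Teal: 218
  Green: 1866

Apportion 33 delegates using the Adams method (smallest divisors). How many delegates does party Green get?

19

Standard divisor 3109/33 ≈ 94.212; standard quotas: Amber 4.596, Silver 2.038, Gold 2.112, Red 2.133, Teal 2.314, Green 19.806.
Rounding up gives 5, 3, 3, 3, 3, 20 = 37 seats, so the divisor must be adjusted.
With modified divisor 102: modified quotas Amber 4.245, Silver 1.882, Gold 1.951, Red 1.971, Teal 2.137, Green 18.294.
Rounding up: Amber 5, Silver 2, Gold 2, Red 2, Teal 3, Green 19 (total 33).
Green receives 19.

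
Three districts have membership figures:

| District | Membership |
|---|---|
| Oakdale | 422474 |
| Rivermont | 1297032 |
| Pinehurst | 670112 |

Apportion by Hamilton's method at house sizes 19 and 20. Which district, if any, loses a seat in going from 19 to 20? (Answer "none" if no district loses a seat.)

At 19 seats: Oakdale 4, Rivermont 10, Pinehurst 5.
At 20 seats: Oakdale 3, Rivermont 11, Pinehurst 6.
Oakdale drops from 4 to 3.

Oakdale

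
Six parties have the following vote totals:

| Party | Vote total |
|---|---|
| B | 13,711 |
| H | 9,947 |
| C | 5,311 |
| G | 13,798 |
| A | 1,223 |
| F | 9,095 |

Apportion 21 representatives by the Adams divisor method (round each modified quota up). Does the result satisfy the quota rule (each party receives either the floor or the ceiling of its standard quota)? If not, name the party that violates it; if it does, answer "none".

Standard quotas: B 5.424, H 3.935, C 2.101, G 5.458, A 0.484, F 3.598.
Adams allocation: B 5, H 4, C 2, G 5, A 1, F 4.
Every allocation lies between the lower and upper quota.

none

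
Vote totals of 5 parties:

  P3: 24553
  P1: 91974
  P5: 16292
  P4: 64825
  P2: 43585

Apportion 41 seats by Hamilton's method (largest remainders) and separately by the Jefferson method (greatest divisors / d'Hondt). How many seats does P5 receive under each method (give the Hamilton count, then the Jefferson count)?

Hamilton: P3 4, P1 16, P5 3, P4 11, P2 7.
Jefferson: P3 4, P1 16, P5 2, P4 11, P2 8.
P5 gets 3 under Hamilton and 2 under Jefferson.

3 and 2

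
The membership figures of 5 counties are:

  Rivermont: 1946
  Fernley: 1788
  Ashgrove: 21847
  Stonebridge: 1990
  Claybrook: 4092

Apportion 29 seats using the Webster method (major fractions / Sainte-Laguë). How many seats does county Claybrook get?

Standard divisor 31663/29 ≈ 1091.828; standard quotas: Rivermont 1.782, Fernley 1.638, Ashgrove 20.010, Stonebridge 1.823, Claybrook 3.748.
Rounding to the nearest integer gives 2, 2, 20, 2, 4 = 30 seats, so the divisor must be adjusted.
With modified divisor 1140: modified quotas Rivermont 1.707, Fernley 1.568, Ashgrove 19.164, Stonebridge 1.746, Claybrook 3.589.
Rounding to the nearest integer: Rivermont 2, Fernley 2, Ashgrove 19, Stonebridge 2, Claybrook 4 (total 29).
Claybrook receives 4.

4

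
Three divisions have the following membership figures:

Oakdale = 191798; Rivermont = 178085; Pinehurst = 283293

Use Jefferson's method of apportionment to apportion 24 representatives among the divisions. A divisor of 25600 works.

With modified divisor 25600: modified quotas Oakdale 7.492, Rivermont 6.956, Pinehurst 11.066.
Rounding down: Oakdale 7, Rivermont 6, Pinehurst 11 (total 24).

Oakdale 7; Rivermont 6; Pinehurst 11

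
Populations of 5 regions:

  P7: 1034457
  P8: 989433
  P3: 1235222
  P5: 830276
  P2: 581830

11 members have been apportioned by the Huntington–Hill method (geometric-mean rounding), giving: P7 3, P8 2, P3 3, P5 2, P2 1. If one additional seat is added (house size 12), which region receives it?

P2

Priority for the next seat is population ÷ (√(s·(s+1))).
Priorities: P7 298622.014, P8 403934.331, P3 356577.877, P5 338958.758, P2 411415.938.
Highest priority: P2.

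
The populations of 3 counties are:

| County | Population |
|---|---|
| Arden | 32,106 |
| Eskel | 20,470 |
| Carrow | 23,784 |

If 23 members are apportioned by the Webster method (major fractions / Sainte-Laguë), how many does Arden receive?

10

Standard divisor 76360/23 ≈ 3320; standard quotas: Arden 9.670, Eskel 6.166, Carrow 7.164.
Rounding to the nearest integer gives Arden 10, Eskel 6, Carrow 7 — total 23, matching the house size, so no adjustment is needed.
Arden receives 10.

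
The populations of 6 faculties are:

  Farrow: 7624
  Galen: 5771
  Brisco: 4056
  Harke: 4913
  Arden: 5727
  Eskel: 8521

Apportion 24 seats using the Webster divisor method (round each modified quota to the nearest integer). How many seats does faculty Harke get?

3

Standard divisor 36612/24 ≈ 1525.5; standard quotas: Farrow 4.998, Galen 3.783, Brisco 2.659, Harke 3.221, Arden 3.754, Eskel 5.586.
Rounding to the nearest integer gives 5, 4, 3, 3, 4, 6 = 25 seats, so the divisor must be adjusted.
With modified divisor 1600: modified quotas Farrow 4.765, Galen 3.607, Brisco 2.535, Harke 3.071, Arden 3.579, Eskel 5.326.
Rounding to the nearest integer: Farrow 5, Galen 4, Brisco 3, Harke 3, Arden 4, Eskel 5 (total 24).
Harke receives 3.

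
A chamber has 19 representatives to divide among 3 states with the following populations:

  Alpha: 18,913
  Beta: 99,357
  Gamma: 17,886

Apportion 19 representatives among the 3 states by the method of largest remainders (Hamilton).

Alpha 3, Beta 14, Gamma 2

Standard divisor: 136156 ÷ 19 ≈ 7166.105.
Standard quotas: Alpha 2.6392, Beta 13.8649, Gamma 2.4959.
Lower quotas: Alpha 2, Beta 13, Gamma 2 (sum 17, leaving 2 seats).
Remainders in descending order: Beta 0.8649, Alpha 0.6392, Gamma 0.4959.
The surplus seats go to Beta, Alpha.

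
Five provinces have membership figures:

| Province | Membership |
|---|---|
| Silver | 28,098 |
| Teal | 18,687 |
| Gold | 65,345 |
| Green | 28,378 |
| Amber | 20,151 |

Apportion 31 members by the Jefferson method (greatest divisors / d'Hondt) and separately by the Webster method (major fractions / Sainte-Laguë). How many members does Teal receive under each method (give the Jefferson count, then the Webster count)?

3 and 4

Jefferson: Silver 5, Teal 3, Gold 13, Green 6, Amber 4.
Webster: Silver 5, Teal 4, Gold 13, Green 5, Amber 4.
Teal gets 3 under Jefferson and 4 under Webster.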